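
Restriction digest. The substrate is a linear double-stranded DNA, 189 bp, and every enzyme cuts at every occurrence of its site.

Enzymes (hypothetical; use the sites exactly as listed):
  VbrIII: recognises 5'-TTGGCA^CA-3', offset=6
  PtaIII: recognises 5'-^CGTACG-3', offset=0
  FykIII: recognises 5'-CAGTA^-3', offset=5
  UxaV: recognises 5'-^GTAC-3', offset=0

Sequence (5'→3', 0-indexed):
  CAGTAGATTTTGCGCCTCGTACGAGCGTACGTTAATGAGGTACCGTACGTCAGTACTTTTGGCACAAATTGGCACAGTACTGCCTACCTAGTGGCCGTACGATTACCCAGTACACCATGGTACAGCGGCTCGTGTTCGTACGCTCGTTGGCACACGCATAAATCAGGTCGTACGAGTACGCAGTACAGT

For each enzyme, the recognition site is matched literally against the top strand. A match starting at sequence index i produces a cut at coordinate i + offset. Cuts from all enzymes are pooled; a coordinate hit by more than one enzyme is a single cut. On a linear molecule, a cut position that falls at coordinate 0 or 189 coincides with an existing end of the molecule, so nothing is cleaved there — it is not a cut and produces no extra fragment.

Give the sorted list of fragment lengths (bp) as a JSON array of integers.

Site scan:
  VbrIII TTGGCACA/6: at [58, 68, 146] ⇒ [64, 74, 152]
  PtaIII CGTACG/0: at [17, 25, 43, 95, 136, 168] ⇒ [17, 25, 43, 95, 136, 168]
  FykIII CAGTA/5: at [0, 50, 74, 107, 180] ⇒ [5, 55, 79, 112, 185]
  UxaV GTAC/0: at [18, 26, 39, 44, 52, 76, 96, 109, 119, 137, 169, 175, 182] ⇒ [18, 26, 39, 44, 52, 76, 96, 109, 119, 137, 169, 175, 182]

Pooled cuts: [5, 17, 18, 25, 26, 39, 43, 44, 52, 55, 64, 74, 76, 79, 95, 96, 109, 112, 119, 136, 137, 152, 168, 169, 175, 182, 185]

Fragments:
  [0,5): 5 bp
  [5,17): 12 bp
  [17,18): 1 bp
  [18,25): 7 bp
  [25,26): 1 bp
  [26,39): 13 bp
  [39,43): 4 bp
  [43,44): 1 bp
  [44,52): 8 bp
  [52,55): 3 bp
  [55,64): 9 bp
  [64,74): 10 bp
  [74,76): 2 bp
  [76,79): 3 bp
  [79,95): 16 bp
  [95,96): 1 bp
  [96,109): 13 bp
  [109,112): 3 bp
  [112,119): 7 bp
  [119,136): 17 bp
  [136,137): 1 bp
  [137,152): 15 bp
  [152,168): 16 bp
  [168,169): 1 bp
  [169,175): 6 bp
  [175,182): 7 bp
  [182,185): 3 bp
  [185,189): 4 bp

[1,1,1,1,1,1,2,3,3,3,3,4,4,5,6,7,7,7,8,9,10,12,13,13,15,16,16,17]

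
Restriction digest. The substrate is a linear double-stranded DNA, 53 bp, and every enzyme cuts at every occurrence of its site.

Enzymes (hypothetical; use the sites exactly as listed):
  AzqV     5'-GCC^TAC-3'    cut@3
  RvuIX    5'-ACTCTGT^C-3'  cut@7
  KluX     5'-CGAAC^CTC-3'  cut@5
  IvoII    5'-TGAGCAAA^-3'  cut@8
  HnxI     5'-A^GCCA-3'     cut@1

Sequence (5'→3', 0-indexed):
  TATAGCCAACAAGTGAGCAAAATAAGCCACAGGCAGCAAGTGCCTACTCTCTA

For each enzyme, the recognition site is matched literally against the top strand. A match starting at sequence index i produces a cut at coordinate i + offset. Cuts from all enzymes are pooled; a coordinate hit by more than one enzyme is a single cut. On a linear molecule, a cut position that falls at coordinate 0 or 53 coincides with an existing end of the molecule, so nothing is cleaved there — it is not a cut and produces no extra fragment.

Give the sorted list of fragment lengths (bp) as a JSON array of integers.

[4,4,9,17,19]

Site scan:
  AzqV GCCTAC/3: at [41] ⇒ [44]
  RvuIX (ACTCTGTC, off=7): no sites
  KluX (CGAACCTC, off=5): no sites
  IvoII TGAGCAAA/8: at [13] ⇒ [21]
  HnxI AGCCA/1: at [3, 24] ⇒ [4, 25]

All cut coordinates (distinct, sorted): [4, 21, 25, 44]

Fragments:
  [0,4): 4 bp
  [4,21): 17 bp
  [21,25): 4 bp
  [25,44): 19 bp
  [44,53): 9 bp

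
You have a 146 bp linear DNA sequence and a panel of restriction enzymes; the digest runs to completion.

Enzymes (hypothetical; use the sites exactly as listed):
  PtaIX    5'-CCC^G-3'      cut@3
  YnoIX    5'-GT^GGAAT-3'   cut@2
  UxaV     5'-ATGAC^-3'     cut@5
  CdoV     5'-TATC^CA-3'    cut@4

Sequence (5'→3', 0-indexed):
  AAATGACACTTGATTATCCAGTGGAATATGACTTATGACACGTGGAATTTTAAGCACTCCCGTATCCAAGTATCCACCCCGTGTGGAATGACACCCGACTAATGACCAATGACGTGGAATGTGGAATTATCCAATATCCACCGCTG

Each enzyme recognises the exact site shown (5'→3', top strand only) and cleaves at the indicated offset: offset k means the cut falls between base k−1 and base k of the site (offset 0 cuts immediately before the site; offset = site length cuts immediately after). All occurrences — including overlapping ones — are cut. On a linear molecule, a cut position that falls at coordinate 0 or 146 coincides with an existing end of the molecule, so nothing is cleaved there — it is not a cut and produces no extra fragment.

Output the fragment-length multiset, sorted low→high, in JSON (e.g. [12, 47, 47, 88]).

Per-enzyme occurrences:
  PtaIX CCCG/3: at [58, 77, 93] ⇒ [61, 80, 96]
  YnoIX GTGGAAT/2: at [20, 41, 82, 113, 120] ⇒ [22, 43, 84, 115, 122]
  UxaV ATGAC/5: at [2, 27, 34, 87, 101, 108] ⇒ [7, 32, 39, 92, 106, 113]
  CdoV TATCCA/4: at [14, 62, 70, 127, 134] ⇒ [18, 66, 74, 131, 138]

Pooled cuts: [7, 18, 22, 32, 39, 43, 61, 66, 74, 80, 84, 92, 96, 106, 113, 115, 122, 131, 138]

Fragments:
  [0,7): 7 bp
  [7,18): 11 bp
  [18,22): 4 bp
  [22,32): 10 bp
  [32,39): 7 bp
  [39,43): 4 bp
  [43,61): 18 bp
  [61,66): 5 bp
  [66,74): 8 bp
  [74,80): 6 bp
  [80,84): 4 bp
  [84,92): 8 bp
  [92,96): 4 bp
  [96,106): 10 bp
  [106,113): 7 bp
  [113,115): 2 bp
  [115,122): 7 bp
  [122,131): 9 bp
  [131,138): 7 bp
  [138,146): 8 bp

[2,4,4,4,4,5,6,7,7,7,7,7,8,8,8,9,10,10,11,18]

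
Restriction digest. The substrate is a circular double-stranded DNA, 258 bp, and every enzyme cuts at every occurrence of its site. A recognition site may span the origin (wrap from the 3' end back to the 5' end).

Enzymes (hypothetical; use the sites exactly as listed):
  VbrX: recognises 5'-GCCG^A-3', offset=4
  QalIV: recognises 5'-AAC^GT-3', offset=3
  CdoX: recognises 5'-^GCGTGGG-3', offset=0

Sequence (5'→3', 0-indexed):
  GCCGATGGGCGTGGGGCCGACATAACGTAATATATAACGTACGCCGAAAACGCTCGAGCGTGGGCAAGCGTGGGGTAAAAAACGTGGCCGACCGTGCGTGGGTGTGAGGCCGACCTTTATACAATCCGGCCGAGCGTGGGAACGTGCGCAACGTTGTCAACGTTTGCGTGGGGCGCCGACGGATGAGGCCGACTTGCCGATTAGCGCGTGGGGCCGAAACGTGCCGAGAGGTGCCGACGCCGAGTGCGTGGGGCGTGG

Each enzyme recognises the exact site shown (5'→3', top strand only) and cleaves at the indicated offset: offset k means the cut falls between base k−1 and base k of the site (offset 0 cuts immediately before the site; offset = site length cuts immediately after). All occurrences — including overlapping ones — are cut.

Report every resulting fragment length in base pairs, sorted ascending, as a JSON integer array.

[1,3,4,4,4,5,6,6,6,7,7,7,8,8,9,9,10,10,10,10,11,11,11,12,13,13,16,17,20]

Scan for sites:
  VbrX (GCCGA, off=4): starts [0, 15, 42, 86, 108, 128, 174, 187, 195, 212, 222, 232, 238] → cuts [4, 19, 46, 90, 112, 132, 178, 191, 199, 216, 226, 236, 242]
  QalIV (AACGT, off=3): starts [23, 35, 80, 140, 149, 158, 217] → cuts [26, 38, 83, 143, 152, 161, 220]
  CdoX (GCGTGGG, off=0): starts [8, 57, 67, 95, 133, 165, 205, 245, 252] → cuts [8, 57, 67, 95, 133, 165, 205, 245, 252]

All cut coordinates (distinct, sorted): [4, 8, 19, 26, 38, 46, 57, 67, 83, 90, 95, 112, 132, 133, 143, 152, 161, 165, 178, 191, 199, 205, 216, 220, 226, 236, 242, 245, 252]

Fragments:
  4→8: 4 bp
  8→19: 11 bp
  19→26: 7 bp
  26→38: 12 bp
  38→46: 8 bp
  46→57: 11 bp
  57→67: 10 bp
  67→83: 16 bp
  83→90: 7 bp
  90→95: 5 bp
  95→112: 17 bp
  112→132: 20 bp
  132→133: 1 bp
  133→143: 10 bp
  143→152: 9 bp
  152→161: 9 bp
  161→165: 4 bp
  165→178: 13 bp
  178→191: 13 bp
  191→199: 8 bp
  199→205: 6 bp
  205→216: 11 bp
  216→220: 4 bp
  220→226: 6 bp
  226→236: 10 bp
  236→242: 6 bp
  242→245: 3 bp
  245→252: 7 bp
  252→4 (wrap): 258-252+4 = 10 bp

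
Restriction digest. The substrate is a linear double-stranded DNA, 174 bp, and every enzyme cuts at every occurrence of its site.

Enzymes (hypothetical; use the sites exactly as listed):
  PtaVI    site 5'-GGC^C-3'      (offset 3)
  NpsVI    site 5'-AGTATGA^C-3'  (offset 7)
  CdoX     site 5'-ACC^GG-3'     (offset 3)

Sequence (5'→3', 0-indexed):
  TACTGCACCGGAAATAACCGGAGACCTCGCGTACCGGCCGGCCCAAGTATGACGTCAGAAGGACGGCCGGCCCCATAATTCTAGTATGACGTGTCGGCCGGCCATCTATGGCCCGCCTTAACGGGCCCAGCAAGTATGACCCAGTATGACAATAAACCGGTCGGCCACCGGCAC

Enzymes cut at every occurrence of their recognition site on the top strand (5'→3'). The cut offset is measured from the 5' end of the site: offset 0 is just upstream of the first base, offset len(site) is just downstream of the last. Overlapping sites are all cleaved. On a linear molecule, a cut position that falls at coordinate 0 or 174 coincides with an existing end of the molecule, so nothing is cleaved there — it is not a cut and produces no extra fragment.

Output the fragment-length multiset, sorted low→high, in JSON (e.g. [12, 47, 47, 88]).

Site scan:
  PtaVI (GGCC, off=3): starts [35, 39, 64, 68, 95, 99, 109, 123, 162] → cuts [38, 42, 67, 71, 98, 102, 112, 126, 165]
  NpsVI (AGTATGAC, off=7): starts [45, 82, 132, 142] → cuts [52, 89, 139, 149]
  CdoX (ACCGG, off=3): starts [6, 16, 32, 155, 166] → cuts [9, 19, 35, 158, 169]

All cut coordinates (distinct, sorted): [9, 19, 35, 38, 42, 52, 67, 71, 89, 98, 102, 112, 126, 139, 149, 158, 165, 169]

Fragment lengths:
  [0,9): 9 bp
  [9,19): 10 bp
  [19,35): 16 bp
  [35,38): 3 bp
  [38,42): 4 bp
  [42,52): 10 bp
  [52,67): 15 bp
  [67,71): 4 bp
  [71,89): 18 bp
  [89,98): 9 bp
  [98,102): 4 bp
  [102,112): 10 bp
  [112,126): 14 bp
  [126,139): 13 bp
  [139,149): 10 bp
  [149,158): 9 bp
  [158,165): 7 bp
  [165,169): 4 bp
  [169,174): 5 bp

[3,4,4,4,4,5,7,9,9,9,10,10,10,10,13,14,15,16,18]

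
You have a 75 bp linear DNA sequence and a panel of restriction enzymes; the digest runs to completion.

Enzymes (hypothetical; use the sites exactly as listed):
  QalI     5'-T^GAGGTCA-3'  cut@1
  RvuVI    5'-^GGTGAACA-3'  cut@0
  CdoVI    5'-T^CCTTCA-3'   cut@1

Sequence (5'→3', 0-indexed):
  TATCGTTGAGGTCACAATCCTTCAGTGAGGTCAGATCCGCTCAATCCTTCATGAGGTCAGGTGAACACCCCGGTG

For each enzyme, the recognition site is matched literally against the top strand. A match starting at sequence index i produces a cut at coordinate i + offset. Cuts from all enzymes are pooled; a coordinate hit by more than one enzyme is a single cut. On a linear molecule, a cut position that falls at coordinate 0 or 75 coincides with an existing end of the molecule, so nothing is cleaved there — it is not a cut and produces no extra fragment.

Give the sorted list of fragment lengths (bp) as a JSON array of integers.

[7,7,7,8,11,16,19]

Scan for sites:
  QalI (TGAGGTCA, off=1): starts [6, 25, 51] → cuts [7, 26, 52]
  RvuVI (GGTGAACA, off=0): starts [59] → cuts [59]
  CdoVI (TCCTTCA, off=1): starts [17, 44] → cuts [18, 45]

Pooled cuts: [7, 18, 26, 45, 52, 59]

Fragment lengths:
  [0,7): 7 bp
  [7,18): 11 bp
  [18,26): 8 bp
  [26,45): 19 bp
  [45,52): 7 bp
  [52,59): 7 bp
  [59,75): 16 bp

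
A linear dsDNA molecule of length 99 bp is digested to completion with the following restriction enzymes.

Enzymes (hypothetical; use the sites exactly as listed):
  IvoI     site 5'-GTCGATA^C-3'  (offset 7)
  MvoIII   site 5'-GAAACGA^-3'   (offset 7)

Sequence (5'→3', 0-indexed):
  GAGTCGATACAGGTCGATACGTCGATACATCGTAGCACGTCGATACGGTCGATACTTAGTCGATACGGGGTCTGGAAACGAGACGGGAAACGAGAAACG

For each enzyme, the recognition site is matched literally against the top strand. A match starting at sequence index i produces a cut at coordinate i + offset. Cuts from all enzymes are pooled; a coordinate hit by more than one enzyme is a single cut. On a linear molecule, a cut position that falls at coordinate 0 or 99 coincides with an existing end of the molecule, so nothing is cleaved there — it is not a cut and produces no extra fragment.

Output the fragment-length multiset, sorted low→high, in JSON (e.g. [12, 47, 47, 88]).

Site scan:
  IvoI (GTCGATAC, off=7): starts [2, 12, 20, 38, 47, 58] → cuts [9, 19, 27, 45, 54, 65]
  MvoIII (GAAACGA, off=7): starts [74, 86] → cuts [81, 93]

All cut coordinates (distinct, sorted): [9, 19, 27, 45, 54, 65, 81, 93]

Fragment lengths:
  [0,9): 9 bp
  [9,19): 10 bp
  [19,27): 8 bp
  [27,45): 18 bp
  [45,54): 9 bp
  [54,65): 11 bp
  [65,81): 16 bp
  [81,93): 12 bp
  [93,99): 6 bp

[6,8,9,9,10,11,12,16,18]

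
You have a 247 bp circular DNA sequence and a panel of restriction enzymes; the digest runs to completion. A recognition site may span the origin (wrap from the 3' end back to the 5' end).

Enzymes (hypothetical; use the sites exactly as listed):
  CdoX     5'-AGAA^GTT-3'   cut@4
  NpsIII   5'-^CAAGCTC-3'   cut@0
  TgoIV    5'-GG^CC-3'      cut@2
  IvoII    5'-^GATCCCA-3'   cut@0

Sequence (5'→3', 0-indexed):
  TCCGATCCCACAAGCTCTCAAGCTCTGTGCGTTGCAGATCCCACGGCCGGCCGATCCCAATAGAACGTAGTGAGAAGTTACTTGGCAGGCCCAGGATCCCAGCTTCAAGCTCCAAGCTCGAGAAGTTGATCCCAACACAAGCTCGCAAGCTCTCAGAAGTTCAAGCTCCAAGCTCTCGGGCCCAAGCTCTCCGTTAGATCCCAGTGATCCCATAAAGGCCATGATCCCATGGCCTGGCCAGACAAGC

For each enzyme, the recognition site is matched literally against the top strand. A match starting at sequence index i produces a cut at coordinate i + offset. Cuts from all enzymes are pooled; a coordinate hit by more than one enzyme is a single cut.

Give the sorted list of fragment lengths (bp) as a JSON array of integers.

[2,2,3,3,4,4,5,5,5,7,7,7,8,8,8,9,10,10,10,11,12,12,13,13,13,14,18,24]

Site scan:
  CdoX AGAAGTT/4: at [72, 120, 154] ⇒ [76, 124, 158]
  NpsIII CAAGCTC/0: at [10, 18, 105, 112, 137, 145, 161, 168, 182, 242] ⇒ [10, 18, 105, 112, 137, 145, 161, 168, 182, 242]
  TgoIV GGCC/2: at [44, 48, 87, 178, 216, 230, 235] ⇒ [46, 50, 89, 180, 218, 232, 237]
  IvoII GATCCCA/0: at [3, 36, 52, 94, 127, 196, 205, 222] ⇒ [3, 36, 52, 94, 127, 196, 205, 222]

All cut coordinates (distinct, sorted): [3, 10, 18, 36, 46, 50, 52, 76, 89, 94, 105, 112, 124, 127, 137, 145, 158, 161, 168, 180, 182, 196, 205, 218, 222, 232, 237, 242]

Fragments:
  3→10: 7 bp
  10→18: 8 bp
  18→36: 18 bp
  36→46: 10 bp
  46→50: 4 bp
  50→52: 2 bp
  52→76: 24 bp
  76→89: 13 bp
  89→94: 5 bp
  94→105: 11 bp
  105→112: 7 bp
  112→124: 12 bp
  124→127: 3 bp
  127→137: 10 bp
  137→145: 8 bp
  145→158: 13 bp
  158→161: 3 bp
  161→168: 7 bp
  168→180: 12 bp
  180→182: 2 bp
  182→196: 14 bp
  196→205: 9 bp
  205→218: 13 bp
  218→222: 4 bp
  222→232: 10 bp
  232→237: 5 bp
  237→242: 5 bp
  242→3 (wrap): 247-242+3 = 8 bp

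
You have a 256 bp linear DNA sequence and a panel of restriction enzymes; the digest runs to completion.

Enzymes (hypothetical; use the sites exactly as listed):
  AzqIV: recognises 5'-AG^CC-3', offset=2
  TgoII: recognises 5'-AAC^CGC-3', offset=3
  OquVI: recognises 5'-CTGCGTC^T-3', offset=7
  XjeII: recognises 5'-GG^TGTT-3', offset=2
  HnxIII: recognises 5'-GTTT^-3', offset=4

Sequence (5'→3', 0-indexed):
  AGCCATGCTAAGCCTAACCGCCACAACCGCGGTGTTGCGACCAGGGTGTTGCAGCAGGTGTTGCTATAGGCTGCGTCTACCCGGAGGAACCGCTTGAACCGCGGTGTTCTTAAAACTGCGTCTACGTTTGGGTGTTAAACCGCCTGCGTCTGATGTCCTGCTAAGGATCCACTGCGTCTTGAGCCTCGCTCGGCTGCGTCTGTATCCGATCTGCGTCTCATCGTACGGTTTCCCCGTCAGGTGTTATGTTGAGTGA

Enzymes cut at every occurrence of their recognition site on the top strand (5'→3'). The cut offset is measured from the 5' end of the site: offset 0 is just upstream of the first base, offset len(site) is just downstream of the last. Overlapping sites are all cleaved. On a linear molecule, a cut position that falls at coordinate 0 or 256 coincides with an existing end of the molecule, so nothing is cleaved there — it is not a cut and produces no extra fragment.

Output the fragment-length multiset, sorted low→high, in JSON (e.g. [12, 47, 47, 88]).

[2,3,5,5,5,6,7,8,9,9,10,10,10,12,13,14,14,15,17,17,18,19,28]

Site scan:
  AzqIV (AGCC, off=2): starts [0, 10, 181] → cuts [2, 12, 183]
  TgoII (AACCGC, off=3): starts [15, 24, 87, 96, 137] → cuts [18, 27, 90, 99, 140]
  OquVI (CTGCGTCT, off=7): starts [70, 115, 143, 171, 193, 210] → cuts [77, 122, 150, 178, 200, 217]
  XjeII (GGTGTT, off=2): starts [30, 44, 56, 102, 130, 239] → cuts [32, 46, 58, 104, 132, 241]
  HnxIII (GTTT, off=4): starts [125, 227] → cuts [129, 231]

All cut coordinates (distinct, sorted): [2, 12, 18, 27, 32, 46, 58, 77, 90, 99, 104, 122, 129, 132, 140, 150, 178, 183, 200, 217, 231, 241]

Fragment lengths:
  [0,2): 2 bp
  [2,12): 10 bp
  [12,18): 6 bp
  [18,27): 9 bp
  [27,32): 5 bp
  [32,46): 14 bp
  [46,58): 12 bp
  [58,77): 19 bp
  [77,90): 13 bp
  [90,99): 9 bp
  [99,104): 5 bp
  [104,122): 18 bp
  [122,129): 7 bp
  [129,132): 3 bp
  [132,140): 8 bp
  [140,150): 10 bp
  [150,178): 28 bp
  [178,183): 5 bp
  [183,200): 17 bp
  [200,217): 17 bp
  [217,231): 14 bp
  [231,241): 10 bp
  [241,256): 15 bp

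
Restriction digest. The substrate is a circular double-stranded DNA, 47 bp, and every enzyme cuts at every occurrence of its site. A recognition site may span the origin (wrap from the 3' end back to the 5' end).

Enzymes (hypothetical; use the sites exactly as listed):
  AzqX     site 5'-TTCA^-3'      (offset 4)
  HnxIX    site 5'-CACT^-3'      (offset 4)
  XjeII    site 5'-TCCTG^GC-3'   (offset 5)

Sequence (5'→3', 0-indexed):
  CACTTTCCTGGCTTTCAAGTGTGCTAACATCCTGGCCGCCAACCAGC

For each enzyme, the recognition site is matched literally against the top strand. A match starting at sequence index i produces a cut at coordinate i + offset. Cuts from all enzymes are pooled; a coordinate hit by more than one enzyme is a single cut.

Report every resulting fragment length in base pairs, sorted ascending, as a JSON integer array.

[6,7,17,17]

Site scan:
  AzqX TTCA/4: at [13] ⇒ [17]
  HnxIX CACT/4: at [0] ⇒ [4]
  XjeII TCCTGGC/5: at [5, 29] ⇒ [10, 34]

All cut coordinates (distinct, sorted): [4, 10, 17, 34]

Fragments:
  4→10: 6 bp
  10→17: 7 bp
  17→34: 17 bp
  34→4 (wrap): 47-34+4 = 17 bp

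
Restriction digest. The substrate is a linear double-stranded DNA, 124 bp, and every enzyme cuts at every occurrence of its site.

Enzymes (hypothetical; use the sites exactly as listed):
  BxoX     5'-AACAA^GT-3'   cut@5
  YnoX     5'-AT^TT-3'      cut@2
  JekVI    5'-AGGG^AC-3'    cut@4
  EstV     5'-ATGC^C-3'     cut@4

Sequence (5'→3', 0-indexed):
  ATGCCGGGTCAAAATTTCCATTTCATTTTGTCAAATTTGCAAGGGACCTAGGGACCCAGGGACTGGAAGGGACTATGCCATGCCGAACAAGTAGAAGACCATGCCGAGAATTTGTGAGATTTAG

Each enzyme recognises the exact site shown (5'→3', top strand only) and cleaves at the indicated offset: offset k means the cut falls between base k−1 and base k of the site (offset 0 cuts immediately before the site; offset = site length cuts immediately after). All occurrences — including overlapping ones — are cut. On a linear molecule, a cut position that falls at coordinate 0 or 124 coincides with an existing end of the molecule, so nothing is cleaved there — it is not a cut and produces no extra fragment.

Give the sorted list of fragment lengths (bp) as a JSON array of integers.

Per-enzyme occurrences:
  BxoX (AACAAGT, off=5): starts [85] → cuts [90]
  YnoX (ATTT, off=2): starts [13, 19, 24, 34, 109, 118] → cuts [15, 21, 26, 36, 111, 120]
  JekVI (AGGGAC, off=4): starts [41, 49, 57, 67] → cuts [45, 53, 61, 71]
  EstV (ATGCC, off=4): starts [0, 74, 79, 100] → cuts [4, 78, 83, 104]

Pooled cuts: [4, 15, 21, 26, 36, 45, 53, 61, 71, 78, 83, 90, 104, 111, 120]

Fragments:
  [0,4): 4 bp
  [4,15): 11 bp
  [15,21): 6 bp
  [21,26): 5 bp
  [26,36): 10 bp
  [36,45): 9 bp
  [45,53): 8 bp
  [53,61): 8 bp
  [61,71): 10 bp
  [71,78): 7 bp
  [78,83): 5 bp
  [83,90): 7 bp
  [90,104): 14 bp
  [104,111): 7 bp
  [111,120): 9 bp
  [120,124): 4 bp

[4,4,5,5,6,7,7,7,8,8,9,9,10,10,11,14]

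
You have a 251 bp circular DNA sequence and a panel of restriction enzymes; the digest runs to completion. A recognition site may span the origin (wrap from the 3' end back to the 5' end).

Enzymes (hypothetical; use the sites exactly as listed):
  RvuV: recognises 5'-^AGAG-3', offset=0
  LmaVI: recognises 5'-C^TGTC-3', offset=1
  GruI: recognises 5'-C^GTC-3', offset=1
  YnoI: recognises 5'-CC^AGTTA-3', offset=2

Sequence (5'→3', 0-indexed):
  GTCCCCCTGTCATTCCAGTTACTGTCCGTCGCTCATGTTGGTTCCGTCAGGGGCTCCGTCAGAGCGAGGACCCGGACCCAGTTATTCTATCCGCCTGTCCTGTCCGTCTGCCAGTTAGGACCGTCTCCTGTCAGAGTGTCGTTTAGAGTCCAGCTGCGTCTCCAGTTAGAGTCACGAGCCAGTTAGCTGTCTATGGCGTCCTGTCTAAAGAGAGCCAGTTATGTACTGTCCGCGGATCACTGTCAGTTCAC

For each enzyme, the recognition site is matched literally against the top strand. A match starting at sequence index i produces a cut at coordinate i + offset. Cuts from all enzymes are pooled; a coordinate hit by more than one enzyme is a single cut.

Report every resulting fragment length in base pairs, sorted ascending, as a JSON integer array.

Per-enzyme occurrences:
  RvuV AGAG/0: at [60, 132, 144, 167, 208, 210] ⇒ [60, 132, 144, 167, 208, 210]
  LmaVI CTGTC/1: at [6, 21, 94, 99, 127, 186, 200, 225, 239] ⇒ [7, 22, 95, 100, 128, 187, 201, 226, 240]
  GruI CGTC/1: at [26, 44, 56, 104, 121, 156, 196, 250] ⇒ [0, 27, 45, 57, 105, 122, 157, 197]
  YnoI CCAGTTA/2: at [14, 77, 110, 161, 178, 214] ⇒ [16, 79, 112, 163, 180, 216]

All cut coordinates (distinct, sorted): [0, 7, 16, 22, 27, 45, 57, 60, 79, 95, 100, 105, 112, 122, 128, 132, 144, 157, 163, 167, 180, 187, 197, 201, 208, 210, 216, 226, 240]

Fragment lengths:
  0→7: 7 bp
  7→16: 9 bp
  16→22: 6 bp
  22→27: 5 bp
  27→45: 18 bp
  45→57: 12 bp
  57→60: 3 bp
  60→79: 19 bp
  79→95: 16 bp
  95→100: 5 bp
  100→105: 5 bp
  105→112: 7 bp
  112→122: 10 bp
  122→128: 6 bp
  128→132: 4 bp
  132→144: 12 bp
  144→157: 13 bp
  157→163: 6 bp
  163→167: 4 bp
  167→180: 13 bp
  180→187: 7 bp
  187→197: 10 bp
  197→201: 4 bp
  201→208: 7 bp
  208→210: 2 bp
  210→216: 6 bp
  216→226: 10 bp
  226→240: 14 bp
  240→0 (wrap): 251-240+0 = 11 bp

[2,3,4,4,4,5,5,5,6,6,6,6,7,7,7,7,9,10,10,10,11,12,12,13,13,14,16,18,19]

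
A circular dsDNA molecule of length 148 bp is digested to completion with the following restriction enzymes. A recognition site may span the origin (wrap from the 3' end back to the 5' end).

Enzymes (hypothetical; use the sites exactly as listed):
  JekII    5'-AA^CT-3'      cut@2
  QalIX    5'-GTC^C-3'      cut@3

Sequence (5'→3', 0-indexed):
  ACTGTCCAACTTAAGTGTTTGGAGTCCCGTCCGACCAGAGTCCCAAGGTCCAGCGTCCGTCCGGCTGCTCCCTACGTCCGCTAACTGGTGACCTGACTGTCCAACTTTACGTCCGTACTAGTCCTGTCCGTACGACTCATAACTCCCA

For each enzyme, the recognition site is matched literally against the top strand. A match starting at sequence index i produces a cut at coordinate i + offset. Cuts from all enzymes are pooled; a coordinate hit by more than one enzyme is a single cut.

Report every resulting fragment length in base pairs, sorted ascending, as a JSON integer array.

[3,3,4,5,5,5,6,7,7,8,9,10,11,14,17,17,17]

Per-enzyme occurrences:
  JekII (AACT, off=2): starts [7, 82, 102, 140, 147] → cuts [1, 9, 84, 104, 142]
  QalIX (GTCC, off=3): starts [3, 23, 28, 39, 47, 54, 58, 75, 98, 110, 120, 125] → cuts [6, 26, 31, 42, 50, 57, 61, 78, 101, 113, 123, 128]

All cut coordinates (distinct, sorted): [1, 6, 9, 26, 31, 42, 50, 57, 61, 78, 84, 101, 104, 113, 123, 128, 142]

Fragment lengths:
  1→6: 5 bp
  6→9: 3 bp
  9→26: 17 bp
  26→31: 5 bp
  31→42: 11 bp
  42→50: 8 bp
  50→57: 7 bp
  57→61: 4 bp
  61→78: 17 bp
  78→84: 6 bp
  84→101: 17 bp
  101→104: 3 bp
  104→113: 9 bp
  113→123: 10 bp
  123→128: 5 bp
  128→142: 14 bp
  142→1 (wrap): 148-142+1 = 7 bp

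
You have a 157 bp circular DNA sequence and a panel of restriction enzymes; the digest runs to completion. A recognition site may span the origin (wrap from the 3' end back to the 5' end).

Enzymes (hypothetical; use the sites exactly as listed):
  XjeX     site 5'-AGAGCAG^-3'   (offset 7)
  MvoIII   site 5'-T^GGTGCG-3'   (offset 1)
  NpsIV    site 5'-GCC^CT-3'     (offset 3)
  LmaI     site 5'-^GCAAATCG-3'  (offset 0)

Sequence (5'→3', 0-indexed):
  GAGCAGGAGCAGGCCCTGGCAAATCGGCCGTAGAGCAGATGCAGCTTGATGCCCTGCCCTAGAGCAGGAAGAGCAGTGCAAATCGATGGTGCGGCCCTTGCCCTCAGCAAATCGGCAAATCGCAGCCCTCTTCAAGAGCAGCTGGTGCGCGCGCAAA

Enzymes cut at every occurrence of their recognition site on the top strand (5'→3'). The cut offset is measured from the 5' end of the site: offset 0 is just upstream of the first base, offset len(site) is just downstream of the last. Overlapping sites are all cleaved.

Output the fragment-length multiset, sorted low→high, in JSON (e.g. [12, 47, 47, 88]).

[1,2,3,4,5,6,8,9,9,9,9,10,13,14,15,20,20]

Per-enzyme occurrences:
  XjeX (AGAGCAG, off=7): starts [31, 60, 69, 134, 156] → cuts [6, 38, 67, 76, 141]
  MvoIII (TGGTGCG, off=1): starts [86, 142] → cuts [87, 143]
  NpsIV (GCCCT, off=3): starts [12, 50, 55, 93, 99, 124] → cuts [15, 53, 58, 96, 102, 127]
  LmaI (GCAAATCG, off=0): starts [18, 77, 106, 114] → cuts [18, 77, 106, 114]

All cut coordinates (distinct, sorted): [6, 15, 18, 38, 53, 58, 67, 76, 77, 87, 96, 102, 106, 114, 127, 141, 143]

Fragment lengths:
  6→15: 9 bp
  15→18: 3 bp
  18→38: 20 bp
  38→53: 15 bp
  53→58: 5 bp
  58→67: 9 bp
  67→76: 9 bp
  76→77: 1 bp
  77→87: 10 bp
  87→96: 9 bp
  96→102: 6 bp
  102→106: 4 bp
  106→114: 8 bp
  114→127: 13 bp
  127→141: 14 bp
  141→143: 2 bp
  143→6 (wrap): 157-143+6 = 20 bp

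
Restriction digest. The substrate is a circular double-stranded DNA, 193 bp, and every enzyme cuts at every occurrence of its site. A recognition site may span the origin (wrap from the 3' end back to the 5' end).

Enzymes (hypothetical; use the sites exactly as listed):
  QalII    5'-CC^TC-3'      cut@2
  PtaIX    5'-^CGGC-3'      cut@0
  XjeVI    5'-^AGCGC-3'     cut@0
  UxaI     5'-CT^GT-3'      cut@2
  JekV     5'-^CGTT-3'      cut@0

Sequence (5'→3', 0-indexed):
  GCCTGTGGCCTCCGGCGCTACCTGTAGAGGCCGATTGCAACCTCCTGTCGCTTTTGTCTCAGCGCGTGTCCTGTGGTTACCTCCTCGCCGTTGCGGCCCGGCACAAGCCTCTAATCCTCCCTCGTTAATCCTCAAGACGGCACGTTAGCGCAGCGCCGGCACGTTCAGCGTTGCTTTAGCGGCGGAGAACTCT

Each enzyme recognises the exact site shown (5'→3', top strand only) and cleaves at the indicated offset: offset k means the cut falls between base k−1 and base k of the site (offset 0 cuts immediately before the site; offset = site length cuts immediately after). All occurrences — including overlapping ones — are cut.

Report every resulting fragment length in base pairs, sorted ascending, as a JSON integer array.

Scan for sites:
  QalII CCTC/2: at [8, 40, 79, 82, 107, 115, 119, 129] ⇒ [10, 42, 81, 84, 109, 117, 121, 131]
  PtaIX CGGC/0: at [12, 93, 98, 137, 156, 179] ⇒ [12, 93, 98, 137, 156, 179]
  XjeVI AGCGC/0: at [60, 146, 151] ⇒ [60, 146, 151]
  UxaI CTGT/2: at [2, 21, 44, 70] ⇒ [4, 23, 46, 72]
  JekV CGTT/0: at [88, 122, 142, 161, 168] ⇒ [88, 122, 142, 161, 168]

All cut coordinates (distinct, sorted): [4, 10, 12, 23, 42, 46, 60, 72, 81, 84, 88, 93, 98, 109, 117, 121, 122, 131, 137, 142, 146, 151, 156, 161, 168, 179]

Fragment lengths:
  4→10: 6 bp
  10→12: 2 bp
  12→23: 11 bp
  23→42: 19 bp
  42→46: 4 bp
  46→60: 14 bp
  60→72: 12 bp
  72→81: 9 bp
  81→84: 3 bp
  84→88: 4 bp
  88→93: 5 bp
  93→98: 5 bp
  98→109: 11 bp
  109→117: 8 bp
  117→121: 4 bp
  121→122: 1 bp
  122→131: 9 bp
  131→137: 6 bp
  137→142: 5 bp
  142→146: 4 bp
  146→151: 5 bp
  151→156: 5 bp
  156→161: 5 bp
  161→168: 7 bp
  168→179: 11 bp
  179→4 (wrap): 193-179+4 = 18 bp

[1,2,3,4,4,4,4,5,5,5,5,5,5,6,6,7,8,9,9,11,11,11,12,14,18,19]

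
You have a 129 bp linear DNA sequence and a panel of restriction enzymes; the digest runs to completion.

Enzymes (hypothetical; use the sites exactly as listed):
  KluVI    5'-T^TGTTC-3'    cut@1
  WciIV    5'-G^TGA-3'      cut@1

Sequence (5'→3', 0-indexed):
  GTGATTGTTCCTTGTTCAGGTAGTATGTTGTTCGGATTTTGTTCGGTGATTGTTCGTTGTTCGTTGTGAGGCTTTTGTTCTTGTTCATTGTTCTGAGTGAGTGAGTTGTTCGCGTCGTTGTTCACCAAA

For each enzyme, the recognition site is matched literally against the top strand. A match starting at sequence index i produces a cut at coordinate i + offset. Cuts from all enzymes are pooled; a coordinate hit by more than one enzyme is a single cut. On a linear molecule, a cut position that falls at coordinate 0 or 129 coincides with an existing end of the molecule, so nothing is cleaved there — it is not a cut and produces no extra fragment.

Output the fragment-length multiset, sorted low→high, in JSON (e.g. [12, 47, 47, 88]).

[1,4,4,4,5,6,7,7,7,7,9,9,9,11,11,12,16]

Scan for sites:
  KluVI TTGTTC/1: at [4, 11, 27, 38, 49, 56, 74, 80, 87, 105, 117] ⇒ [5, 12, 28, 39, 50, 57, 75, 81, 88, 106, 118]
  WciIV GTGA/1: at [0, 45, 65, 96, 100] ⇒ [1, 46, 66, 97, 101]

Pooled cuts: [1, 5, 12, 28, 39, 46, 50, 57, 66, 75, 81, 88, 97, 101, 106, 118]

Fragment lengths:
  [0,1): 1 bp
  [1,5): 4 bp
  [5,12): 7 bp
  [12,28): 16 bp
  [28,39): 11 bp
  [39,46): 7 bp
  [46,50): 4 bp
  [50,57): 7 bp
  [57,66): 9 bp
  [66,75): 9 bp
  [75,81): 6 bp
  [81,88): 7 bp
  [88,97): 9 bp
  [97,101): 4 bp
  [101,106): 5 bp
  [106,118): 12 bp
  [118,129): 11 bp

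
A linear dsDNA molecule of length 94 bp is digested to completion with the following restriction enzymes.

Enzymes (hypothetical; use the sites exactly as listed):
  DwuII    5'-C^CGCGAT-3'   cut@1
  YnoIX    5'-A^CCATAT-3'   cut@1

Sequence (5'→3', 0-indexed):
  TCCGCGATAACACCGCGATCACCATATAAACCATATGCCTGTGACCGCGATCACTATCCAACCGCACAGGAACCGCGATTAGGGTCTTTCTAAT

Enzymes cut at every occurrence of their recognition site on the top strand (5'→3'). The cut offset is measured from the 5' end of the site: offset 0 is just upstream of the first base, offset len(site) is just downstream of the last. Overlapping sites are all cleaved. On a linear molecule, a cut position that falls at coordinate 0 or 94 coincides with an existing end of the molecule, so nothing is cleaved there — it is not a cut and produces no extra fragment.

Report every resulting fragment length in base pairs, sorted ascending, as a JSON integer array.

Per-enzyme occurrences:
  DwuII CCGCGAT/1: at [1, 12, 44, 72] ⇒ [2, 13, 45, 73]
  YnoIX ACCATAT/1: at [20, 29] ⇒ [21, 30]

Pooled cuts: [2, 13, 21, 30, 45, 73]

Fragment lengths:
  [0,2): 2 bp
  [2,13): 11 bp
  [13,21): 8 bp
  [21,30): 9 bp
  [30,45): 15 bp
  [45,73): 28 bp
  [73,94): 21 bp

[2,8,9,11,15,21,28]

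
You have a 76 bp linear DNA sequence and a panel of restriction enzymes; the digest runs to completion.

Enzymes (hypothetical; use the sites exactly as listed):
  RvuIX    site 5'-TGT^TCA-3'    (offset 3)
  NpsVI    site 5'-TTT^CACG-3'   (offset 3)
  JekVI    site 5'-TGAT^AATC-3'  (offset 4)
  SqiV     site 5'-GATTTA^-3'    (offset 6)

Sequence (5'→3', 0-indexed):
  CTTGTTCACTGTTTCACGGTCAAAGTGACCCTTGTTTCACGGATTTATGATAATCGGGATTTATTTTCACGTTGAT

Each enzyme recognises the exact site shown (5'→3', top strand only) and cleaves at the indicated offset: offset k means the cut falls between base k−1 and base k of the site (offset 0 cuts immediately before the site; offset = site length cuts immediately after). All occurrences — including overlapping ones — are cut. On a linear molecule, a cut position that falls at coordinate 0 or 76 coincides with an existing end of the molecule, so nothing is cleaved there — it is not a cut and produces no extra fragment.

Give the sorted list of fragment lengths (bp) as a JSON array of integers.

[4,4,5,9,9,10,12,23]

Scan for sites:
  RvuIX TGTTCA/3: at [2] ⇒ [5]
  NpsVI TTTCACG/3: at [11, 34, 64] ⇒ [14, 37, 67]
  JekVI TGATAATC/4: at [47] ⇒ [51]
  SqiV GATTTA/6: at [41, 57] ⇒ [47, 63]

Pooled cuts: [5, 14, 37, 47, 51, 63, 67]

Fragment lengths:
  [0,5): 5 bp
  [5,14): 9 bp
  [14,37): 23 bp
  [37,47): 10 bp
  [47,51): 4 bp
  [51,63): 12 bp
  [63,67): 4 bp
  [67,76): 9 bp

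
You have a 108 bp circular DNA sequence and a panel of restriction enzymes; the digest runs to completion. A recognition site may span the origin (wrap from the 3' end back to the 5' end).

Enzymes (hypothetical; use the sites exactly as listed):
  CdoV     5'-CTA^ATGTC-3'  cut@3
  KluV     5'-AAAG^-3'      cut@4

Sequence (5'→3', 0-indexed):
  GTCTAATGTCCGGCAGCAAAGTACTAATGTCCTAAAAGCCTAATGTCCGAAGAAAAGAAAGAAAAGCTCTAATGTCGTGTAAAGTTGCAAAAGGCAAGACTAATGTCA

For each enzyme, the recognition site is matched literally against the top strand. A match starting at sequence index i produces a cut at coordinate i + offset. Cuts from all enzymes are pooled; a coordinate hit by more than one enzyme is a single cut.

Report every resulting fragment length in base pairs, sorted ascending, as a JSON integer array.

[4,4,5,5,5,9,9,11,12,13,15,16]

Scan for sites:
  CdoV (CTAATGTC, off=3): starts [2, 23, 39, 68, 99] → cuts [5, 26, 42, 71, 102]
  KluV (AAAG, off=4): starts [17, 34, 53, 57, 62, 80, 89] → cuts [21, 38, 57, 61, 66, 84, 93]

Pooled cuts: [5, 21, 26, 38, 42, 57, 61, 66, 71, 84, 93, 102]

Fragments:
  5→21: 16 bp
  21→26: 5 bp
  26→38: 12 bp
  38→42: 4 bp
  42→57: 15 bp
  57→61: 4 bp
  61→66: 5 bp
  66→71: 5 bp
  71→84: 13 bp
  84→93: 9 bp
  93→102: 9 bp
  102→5 (wrap): 108-102+5 = 11 bp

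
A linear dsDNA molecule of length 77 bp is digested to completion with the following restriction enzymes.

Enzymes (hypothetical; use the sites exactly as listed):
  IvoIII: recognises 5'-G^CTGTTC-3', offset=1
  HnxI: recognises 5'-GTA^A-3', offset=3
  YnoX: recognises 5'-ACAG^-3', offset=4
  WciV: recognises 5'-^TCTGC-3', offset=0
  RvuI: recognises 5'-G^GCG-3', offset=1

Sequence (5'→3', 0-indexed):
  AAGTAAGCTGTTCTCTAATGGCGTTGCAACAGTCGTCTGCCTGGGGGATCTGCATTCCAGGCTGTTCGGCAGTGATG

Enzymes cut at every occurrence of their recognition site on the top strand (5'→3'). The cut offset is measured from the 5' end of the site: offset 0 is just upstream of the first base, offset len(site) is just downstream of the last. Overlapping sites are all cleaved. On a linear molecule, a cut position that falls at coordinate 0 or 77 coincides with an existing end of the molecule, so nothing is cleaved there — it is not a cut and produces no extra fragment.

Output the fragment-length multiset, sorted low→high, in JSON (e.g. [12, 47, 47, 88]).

[2,3,5,12,13,13,13,16]

Site scan:
  IvoIII (GCTGTTC, off=1): starts [6, 60] → cuts [7, 61]
  HnxI (GTAA, off=3): starts [2] → cuts [5]
  YnoX (ACAG, off=4): starts [28] → cuts [32]
  WciV (TCTGC, off=0): starts [35, 48] → cuts [35, 48]
  RvuI (GGCG, off=1): starts [19] → cuts [20]

Pooled cuts: [5, 7, 20, 32, 35, 48, 61]

Fragment lengths:
  [0,5): 5 bp
  [5,7): 2 bp
  [7,20): 13 bp
  [20,32): 12 bp
  [32,35): 3 bp
  [35,48): 13 bp
  [48,61): 13 bp
  [61,77): 16 bp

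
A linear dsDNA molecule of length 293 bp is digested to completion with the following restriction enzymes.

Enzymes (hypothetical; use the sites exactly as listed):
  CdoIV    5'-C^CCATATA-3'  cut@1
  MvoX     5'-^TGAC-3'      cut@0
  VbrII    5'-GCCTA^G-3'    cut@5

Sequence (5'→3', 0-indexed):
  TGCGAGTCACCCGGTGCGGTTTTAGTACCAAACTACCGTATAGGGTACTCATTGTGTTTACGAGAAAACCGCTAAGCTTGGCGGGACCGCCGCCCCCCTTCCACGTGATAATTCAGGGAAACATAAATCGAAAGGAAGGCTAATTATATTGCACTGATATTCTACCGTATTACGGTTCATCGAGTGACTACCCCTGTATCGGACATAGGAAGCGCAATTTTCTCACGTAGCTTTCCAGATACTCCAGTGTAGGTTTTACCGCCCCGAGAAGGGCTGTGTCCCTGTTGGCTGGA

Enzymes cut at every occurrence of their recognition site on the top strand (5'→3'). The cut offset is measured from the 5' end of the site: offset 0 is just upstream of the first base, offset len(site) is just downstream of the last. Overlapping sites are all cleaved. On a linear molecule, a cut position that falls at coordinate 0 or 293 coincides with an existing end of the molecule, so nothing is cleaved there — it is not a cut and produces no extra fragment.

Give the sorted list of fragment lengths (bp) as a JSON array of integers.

[109,184]

Per-enzyme occurrences:
  CdoIV (CCCATATA, off=1): no sites
  MvoX TGAC/0: at [184] ⇒ [184]
  VbrII (GCCTAG, off=5): no sites

Pooled cuts: [184]

Fragment lengths:
  [0,184): 184 bp
  [184,293): 109 bp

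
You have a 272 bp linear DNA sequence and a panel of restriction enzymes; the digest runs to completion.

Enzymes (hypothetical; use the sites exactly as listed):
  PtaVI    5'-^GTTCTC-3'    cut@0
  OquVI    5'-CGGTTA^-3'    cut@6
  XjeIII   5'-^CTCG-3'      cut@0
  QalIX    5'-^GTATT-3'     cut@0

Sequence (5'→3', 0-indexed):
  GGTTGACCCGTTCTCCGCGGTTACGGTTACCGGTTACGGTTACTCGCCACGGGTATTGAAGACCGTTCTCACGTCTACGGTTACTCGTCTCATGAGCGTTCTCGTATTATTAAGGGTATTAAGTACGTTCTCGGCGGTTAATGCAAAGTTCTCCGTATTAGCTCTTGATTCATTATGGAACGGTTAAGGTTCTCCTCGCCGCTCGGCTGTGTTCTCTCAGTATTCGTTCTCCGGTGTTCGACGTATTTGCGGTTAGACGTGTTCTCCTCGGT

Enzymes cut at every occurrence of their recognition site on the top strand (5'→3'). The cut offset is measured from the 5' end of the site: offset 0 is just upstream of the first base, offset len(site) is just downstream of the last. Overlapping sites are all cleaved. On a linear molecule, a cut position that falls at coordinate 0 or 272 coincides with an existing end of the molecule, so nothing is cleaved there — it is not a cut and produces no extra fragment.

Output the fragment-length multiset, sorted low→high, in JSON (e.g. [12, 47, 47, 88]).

[2,3,3,3,5,6,6,6,6,6,6,7,7,7,7,9,9,9,10,11,11,12,12,13,14,14,17,19,32]

Site scan:
  PtaVI (GTTCTC, off=0): starts [9, 64, 97, 126, 147, 188, 210, 225, 260] → cuts [9, 64, 97, 126, 147, 188, 210, 225, 260]
  OquVI (CGGTTA, off=6): starts [17, 23, 30, 36, 77, 134, 180, 249] → cuts [23, 29, 36, 42, 83, 140, 186, 255]
  XjeIII (CTCG, off=0): starts [42, 83, 100, 129, 194, 201, 266] → cuts [42, 83, 100, 129, 194, 201, 266]
  QalIX (GTATT, off=0): starts [52, 103, 115, 154, 219, 242] → cuts [52, 103, 115, 154, 219, 242]

All cut coordinates (distinct, sorted): [9, 23, 29, 36, 42, 52, 64, 83, 97, 100, 103, 115, 126, 129, 140, 147, 154, 186, 188, 194, 201, 210, 219, 225, 242, 255, 260, 266]

Fragments:
  [0,9): 9 bp
  [9,23): 14 bp
  [23,29): 6 bp
  [29,36): 7 bp
  [36,42): 6 bp
  [42,52): 10 bp
  [52,64): 12 bp
  [64,83): 19 bp
  [83,97): 14 bp
  [97,100): 3 bp
  [100,103): 3 bp
  [103,115): 12 bp
  [115,126): 11 bp
  [126,129): 3 bp
  [129,140): 11 bp
  [140,147): 7 bp
  [147,154): 7 bp
  [154,186): 32 bp
  [186,188): 2 bp
  [188,194): 6 bp
  [194,201): 7 bp
  [201,210): 9 bp
  [210,219): 9 bp
  [219,225): 6 bp
  [225,242): 17 bp
  [242,255): 13 bp
  [255,260): 5 bp
  [260,266): 6 bp
  [266,272): 6 bp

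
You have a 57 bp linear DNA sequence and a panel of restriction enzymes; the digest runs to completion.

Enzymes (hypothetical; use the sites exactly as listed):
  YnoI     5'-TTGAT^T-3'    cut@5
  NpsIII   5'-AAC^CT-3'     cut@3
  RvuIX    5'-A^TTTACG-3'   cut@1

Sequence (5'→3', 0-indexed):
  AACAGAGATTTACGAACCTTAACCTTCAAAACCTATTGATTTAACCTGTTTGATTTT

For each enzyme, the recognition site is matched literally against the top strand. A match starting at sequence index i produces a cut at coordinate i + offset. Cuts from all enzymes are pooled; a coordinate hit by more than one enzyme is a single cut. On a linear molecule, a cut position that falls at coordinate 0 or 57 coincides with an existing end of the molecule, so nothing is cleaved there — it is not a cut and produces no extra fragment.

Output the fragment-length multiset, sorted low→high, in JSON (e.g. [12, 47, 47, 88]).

Scan for sites:
  YnoI (TTGATT, off=5): starts [35, 49] → cuts [40, 54]
  NpsIII (AACCT, off=3): starts [14, 20, 29, 42] → cuts [17, 23, 32, 45]
  RvuIX (ATTTACG, off=1): starts [7] → cuts [8]

All cut coordinates (distinct, sorted): [8, 17, 23, 32, 40, 45, 54]

Fragment lengths:
  [0,8): 8 bp
  [8,17): 9 bp
  [17,23): 6 bp
  [23,32): 9 bp
  [32,40): 8 bp
  [40,45): 5 bp
  [45,54): 9 bp
  [54,57): 3 bp

[3,5,6,8,8,9,9,9]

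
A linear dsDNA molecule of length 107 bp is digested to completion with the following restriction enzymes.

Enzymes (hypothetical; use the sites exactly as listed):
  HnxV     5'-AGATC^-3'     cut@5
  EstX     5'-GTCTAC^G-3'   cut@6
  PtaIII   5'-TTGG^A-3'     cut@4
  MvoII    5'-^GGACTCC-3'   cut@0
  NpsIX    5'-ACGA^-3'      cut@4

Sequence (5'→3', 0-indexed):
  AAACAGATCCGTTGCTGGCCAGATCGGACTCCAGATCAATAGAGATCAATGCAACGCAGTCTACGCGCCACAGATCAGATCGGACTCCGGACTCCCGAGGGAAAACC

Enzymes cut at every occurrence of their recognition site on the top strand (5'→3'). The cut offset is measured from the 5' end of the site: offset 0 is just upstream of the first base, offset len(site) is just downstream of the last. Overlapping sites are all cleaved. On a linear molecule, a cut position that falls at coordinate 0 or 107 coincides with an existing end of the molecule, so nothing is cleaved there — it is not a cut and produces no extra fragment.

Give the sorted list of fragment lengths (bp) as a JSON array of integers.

Scan for sites:
  HnxV (AGATC, off=5): starts [4, 20, 32, 42, 71, 76] → cuts [9, 25, 37, 47, 76, 81]
  EstX (GTCTACG, off=6): starts [58] → cuts [64]
  PtaIII (TTGGA, off=4): no sites
  MvoII (GGACTCC, off=0): starts [25, 81, 88] → cuts [25, 81, 88]
  NpsIX (ACGA, off=4): no sites

Pooled cuts: [9, 25, 37, 47, 64, 76, 81, 88]

Fragments:
  [0,9): 9 bp
  [9,25): 16 bp
  [25,37): 12 bp
  [37,47): 10 bp
  [47,64): 17 bp
  [64,76): 12 bp
  [76,81): 5 bp
  [81,88): 7 bp
  [88,107): 19 bp

[5,7,9,10,12,12,16,17,19]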